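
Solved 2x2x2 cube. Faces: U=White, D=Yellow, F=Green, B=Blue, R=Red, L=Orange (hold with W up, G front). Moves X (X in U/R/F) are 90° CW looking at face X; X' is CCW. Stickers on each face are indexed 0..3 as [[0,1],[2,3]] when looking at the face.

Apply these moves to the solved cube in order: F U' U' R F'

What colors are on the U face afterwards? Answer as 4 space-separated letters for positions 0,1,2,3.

After move 1 (F): F=GGGG U=WWOO R=WRWR D=RRYY L=OYOY
After move 2 (U'): U=WOWO F=OYGG R=GGWR B=WRBB L=BBOY
After move 3 (U'): U=OOWW F=BBGG R=OYWR B=GGBB L=WROY
After move 4 (R): R=WORY U=OBWG F=BRGY D=RBYG B=WGOB
After move 5 (F'): F=RYBG U=OBWR R=BORY D=RYYG L=WGOW
Query: U face = OBWR

Answer: O B W R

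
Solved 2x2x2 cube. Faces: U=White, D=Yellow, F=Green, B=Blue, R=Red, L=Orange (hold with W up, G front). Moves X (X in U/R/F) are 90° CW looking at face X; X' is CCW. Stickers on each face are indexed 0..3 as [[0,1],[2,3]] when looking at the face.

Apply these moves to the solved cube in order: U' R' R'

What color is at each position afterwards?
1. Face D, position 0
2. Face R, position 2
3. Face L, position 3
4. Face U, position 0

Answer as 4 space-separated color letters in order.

Answer: Y G O W

Derivation:
After move 1 (U'): U=WWWW F=OOGG R=GGRR B=RRBB L=BBOO
After move 2 (R'): R=GRGR U=WBWR F=OWGW D=YOYG B=YRYB
After move 3 (R'): R=RRGG U=WYWY F=OBGR D=YWYW B=GROB
Query 1: D[0] = Y
Query 2: R[2] = G
Query 3: L[3] = O
Query 4: U[0] = W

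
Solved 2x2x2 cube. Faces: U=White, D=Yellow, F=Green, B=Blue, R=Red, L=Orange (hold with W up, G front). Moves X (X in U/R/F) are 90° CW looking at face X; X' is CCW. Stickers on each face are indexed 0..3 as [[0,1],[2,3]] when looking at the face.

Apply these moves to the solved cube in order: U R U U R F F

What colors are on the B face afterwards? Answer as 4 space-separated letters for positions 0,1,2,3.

After move 1 (U): U=WWWW F=RRGG R=BBRR B=OOBB L=GGOO
After move 2 (R): R=RBRB U=WRWG F=RYGY D=YBYO B=WOWB
After move 3 (U): U=WWGR F=RBGY R=WORB B=GGWB L=RYOO
After move 4 (U): U=GWRW F=WOGY R=GGRB B=RYWB L=RBOO
After move 5 (R): R=RGBG U=GORY F=WBGO D=YWYR B=WYWB
After move 6 (F): F=GWOB U=GOOB R=RGYG D=BRYR L=RYOW
After move 7 (F): F=OGBW U=GOWY R=OGBG D=YRYR L=RBOR
Query: B face = WYWB

Answer: W Y W B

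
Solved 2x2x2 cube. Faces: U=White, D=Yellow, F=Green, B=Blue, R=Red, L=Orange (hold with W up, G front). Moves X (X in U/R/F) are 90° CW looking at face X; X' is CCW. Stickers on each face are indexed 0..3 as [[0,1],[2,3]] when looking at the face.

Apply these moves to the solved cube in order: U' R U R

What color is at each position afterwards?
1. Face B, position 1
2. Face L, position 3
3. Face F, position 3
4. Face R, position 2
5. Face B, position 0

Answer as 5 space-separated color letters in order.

Answer: B O R G O

Derivation:
After move 1 (U'): U=WWWW F=OOGG R=GGRR B=RRBB L=BBOO
After move 2 (R): R=RGRG U=WOWG F=OYGY D=YBYR B=WRWB
After move 3 (U): U=WWGO F=RGGY R=WRRG B=BBWB L=OYOO
After move 4 (R): R=RWGR U=WGGY F=RBGR D=YWYB B=OBWB
Query 1: B[1] = B
Query 2: L[3] = O
Query 3: F[3] = R
Query 4: R[2] = G
Query 5: B[0] = O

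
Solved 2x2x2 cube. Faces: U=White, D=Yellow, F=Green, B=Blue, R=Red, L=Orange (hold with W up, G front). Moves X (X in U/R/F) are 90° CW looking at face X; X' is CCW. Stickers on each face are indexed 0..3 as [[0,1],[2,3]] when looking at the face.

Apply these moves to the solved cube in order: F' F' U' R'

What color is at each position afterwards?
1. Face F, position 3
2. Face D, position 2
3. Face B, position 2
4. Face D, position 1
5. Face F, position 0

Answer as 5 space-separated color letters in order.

Answer: Y Y W R O

Derivation:
After move 1 (F'): F=GGGG U=WWRR R=YRYR D=OOYY L=OWOW
After move 2 (F'): F=GGGG U=WWYY R=OROR D=WWYY L=OROR
After move 3 (U'): U=WYWY F=ORGG R=GGOR B=ORBB L=BBOR
After move 4 (R'): R=GRGO U=WBWO F=OYGY D=WRYG B=YRWB
Query 1: F[3] = Y
Query 2: D[2] = Y
Query 3: B[2] = W
Query 4: D[1] = R
Query 5: F[0] = O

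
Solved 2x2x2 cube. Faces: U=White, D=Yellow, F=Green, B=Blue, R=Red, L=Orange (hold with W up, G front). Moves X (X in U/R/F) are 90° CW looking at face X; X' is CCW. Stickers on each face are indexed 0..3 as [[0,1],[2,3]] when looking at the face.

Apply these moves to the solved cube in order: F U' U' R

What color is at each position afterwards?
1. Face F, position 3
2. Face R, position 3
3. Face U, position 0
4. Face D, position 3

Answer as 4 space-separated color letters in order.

Answer: Y Y O G

Derivation:
After move 1 (F): F=GGGG U=WWOO R=WRWR D=RRYY L=OYOY
After move 2 (U'): U=WOWO F=OYGG R=GGWR B=WRBB L=BBOY
After move 3 (U'): U=OOWW F=BBGG R=OYWR B=GGBB L=WROY
After move 4 (R): R=WORY U=OBWG F=BRGY D=RBYG B=WGOB
Query 1: F[3] = Y
Query 2: R[3] = Y
Query 3: U[0] = O
Query 4: D[3] = G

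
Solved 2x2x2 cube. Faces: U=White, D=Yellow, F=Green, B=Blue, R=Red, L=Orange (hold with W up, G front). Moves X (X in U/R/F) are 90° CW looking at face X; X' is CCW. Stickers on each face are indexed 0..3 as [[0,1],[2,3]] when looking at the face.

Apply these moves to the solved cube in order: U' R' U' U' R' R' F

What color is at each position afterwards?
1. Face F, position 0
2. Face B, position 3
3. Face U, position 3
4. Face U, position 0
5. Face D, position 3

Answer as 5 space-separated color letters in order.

Answer: G B R R W

Derivation:
After move 1 (U'): U=WWWW F=OOGG R=GGRR B=RRBB L=BBOO
After move 2 (R'): R=GRGR U=WBWR F=OWGW D=YOYG B=YRYB
After move 3 (U'): U=BRWW F=BBGW R=OWGR B=GRYB L=YROO
After move 4 (U'): U=RWBW F=YRGW R=BBGR B=OWYB L=GROO
After move 5 (R'): R=BRBG U=RYBO F=YWGW D=YRYW B=GWOB
After move 6 (R'): R=RGBB U=ROBG F=YYGO D=YWYW B=WWRB
After move 7 (F): F=GYOY U=ROOR R=BGGB D=BRYW L=GYOW
Query 1: F[0] = G
Query 2: B[3] = B
Query 3: U[3] = R
Query 4: U[0] = R
Query 5: D[3] = W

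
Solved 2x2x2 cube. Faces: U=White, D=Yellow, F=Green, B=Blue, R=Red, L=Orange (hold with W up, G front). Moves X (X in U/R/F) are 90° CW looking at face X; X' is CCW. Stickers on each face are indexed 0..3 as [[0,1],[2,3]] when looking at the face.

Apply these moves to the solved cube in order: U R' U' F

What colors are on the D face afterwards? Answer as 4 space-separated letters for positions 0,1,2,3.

Answer: B R Y G

Derivation:
After move 1 (U): U=WWWW F=RRGG R=BBRR B=OOBB L=GGOO
After move 2 (R'): R=BRBR U=WBWO F=RWGW D=YRYG B=YOYB
After move 3 (U'): U=BOWW F=GGGW R=RWBR B=BRYB L=YOOO
After move 4 (F): F=GGWG U=BOOO R=WWWR D=BRYG L=YYOR
Query: D face = BRYG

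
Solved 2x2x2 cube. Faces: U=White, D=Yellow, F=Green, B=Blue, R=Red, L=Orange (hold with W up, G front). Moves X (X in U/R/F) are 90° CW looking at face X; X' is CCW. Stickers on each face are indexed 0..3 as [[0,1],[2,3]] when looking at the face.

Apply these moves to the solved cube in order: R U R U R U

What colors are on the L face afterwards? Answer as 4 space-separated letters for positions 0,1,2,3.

Answer: R W O O

Derivation:
After move 1 (R): R=RRRR U=WGWG F=GYGY D=YBYB B=WBWB
After move 2 (U): U=WWGG F=RRGY R=WBRR B=OOWB L=GYOO
After move 3 (R): R=RWRB U=WRGY F=RBGB D=YWYO B=GOWB
After move 4 (U): U=GWYR F=RWGB R=GORB B=GYWB L=RBOO
After move 5 (R): R=RGBO U=GWYB F=RWGO D=YWYG B=RYWB
After move 6 (U): U=YGBW F=RGGO R=RYBO B=RBWB L=RWOO
Query: L face = RWOO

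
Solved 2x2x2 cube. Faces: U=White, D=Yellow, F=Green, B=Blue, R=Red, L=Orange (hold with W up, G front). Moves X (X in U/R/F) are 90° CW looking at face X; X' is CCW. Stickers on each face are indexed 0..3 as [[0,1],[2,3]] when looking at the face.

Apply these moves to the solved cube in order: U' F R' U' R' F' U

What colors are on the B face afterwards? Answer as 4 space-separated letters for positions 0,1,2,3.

Answer: Y G O B

Derivation:
After move 1 (U'): U=WWWW F=OOGG R=GGRR B=RRBB L=BBOO
After move 2 (F): F=GOGO U=WWOB R=WGWR D=RGYY L=BYOY
After move 3 (R'): R=GRWW U=WBOR F=GWGB D=ROYO B=YRGB
After move 4 (U'): U=BRWO F=BYGB R=GWWW B=GRGB L=YROY
After move 5 (R'): R=WWGW U=BGWG F=BRGO D=RYYB B=OROB
After move 6 (F'): F=ROBG U=BGWG R=YWRW D=RYYB L=YGOW
After move 7 (U): U=WBGG F=YWBG R=ORRW B=YGOB L=ROOW
Query: B face = YGOB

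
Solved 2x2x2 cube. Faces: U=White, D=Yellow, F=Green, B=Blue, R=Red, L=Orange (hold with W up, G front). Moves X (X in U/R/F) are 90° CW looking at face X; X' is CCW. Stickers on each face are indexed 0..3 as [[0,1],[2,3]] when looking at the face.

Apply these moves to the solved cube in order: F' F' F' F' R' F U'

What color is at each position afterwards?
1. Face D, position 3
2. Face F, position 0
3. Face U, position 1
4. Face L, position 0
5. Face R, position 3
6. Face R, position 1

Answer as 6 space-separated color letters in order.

After move 1 (F'): F=GGGG U=WWRR R=YRYR D=OOYY L=OWOW
After move 2 (F'): F=GGGG U=WWYY R=OROR D=WWYY L=OROR
After move 3 (F'): F=GGGG U=WWOO R=WRWR D=RRYY L=OYOY
After move 4 (F'): F=GGGG U=WWWW R=RRRR D=YYYY L=OOOO
After move 5 (R'): R=RRRR U=WBWB F=GWGW D=YGYG B=YBYB
After move 6 (F): F=GGWW U=WBOO R=WRBR D=RRYG L=OYOG
After move 7 (U'): U=BOWO F=OYWW R=GGBR B=WRYB L=YBOG
Query 1: D[3] = G
Query 2: F[0] = O
Query 3: U[1] = O
Query 4: L[0] = Y
Query 5: R[3] = R
Query 6: R[1] = G

Answer: G O O Y R G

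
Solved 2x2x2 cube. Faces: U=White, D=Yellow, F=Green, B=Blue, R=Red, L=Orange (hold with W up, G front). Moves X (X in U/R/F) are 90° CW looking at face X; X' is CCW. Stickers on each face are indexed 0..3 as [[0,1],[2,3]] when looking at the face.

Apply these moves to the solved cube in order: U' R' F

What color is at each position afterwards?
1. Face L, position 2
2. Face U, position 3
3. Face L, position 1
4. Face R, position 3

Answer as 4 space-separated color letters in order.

Answer: O B Y R

Derivation:
After move 1 (U'): U=WWWW F=OOGG R=GGRR B=RRBB L=BBOO
After move 2 (R'): R=GRGR U=WBWR F=OWGW D=YOYG B=YRYB
After move 3 (F): F=GOWW U=WBOB R=WRRR D=GGYG L=BYOO
Query 1: L[2] = O
Query 2: U[3] = B
Query 3: L[1] = Y
Query 4: R[3] = R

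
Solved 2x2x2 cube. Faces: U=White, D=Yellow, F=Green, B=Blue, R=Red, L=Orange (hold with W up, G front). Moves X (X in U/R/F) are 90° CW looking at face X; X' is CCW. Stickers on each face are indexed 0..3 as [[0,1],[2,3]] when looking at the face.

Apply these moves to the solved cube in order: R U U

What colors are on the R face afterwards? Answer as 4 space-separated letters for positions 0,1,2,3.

Answer: O O R R

Derivation:
After move 1 (R): R=RRRR U=WGWG F=GYGY D=YBYB B=WBWB
After move 2 (U): U=WWGG F=RRGY R=WBRR B=OOWB L=GYOO
After move 3 (U): U=GWGW F=WBGY R=OORR B=GYWB L=RROO
Query: R face = OORR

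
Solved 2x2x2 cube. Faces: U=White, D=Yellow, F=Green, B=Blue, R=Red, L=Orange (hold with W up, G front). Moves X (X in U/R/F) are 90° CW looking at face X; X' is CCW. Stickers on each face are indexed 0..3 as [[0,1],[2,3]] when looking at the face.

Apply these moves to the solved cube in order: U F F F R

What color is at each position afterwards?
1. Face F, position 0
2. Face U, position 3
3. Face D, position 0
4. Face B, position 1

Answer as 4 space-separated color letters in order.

After move 1 (U): U=WWWW F=RRGG R=BBRR B=OOBB L=GGOO
After move 2 (F): F=GRGR U=WWOG R=WBWR D=RBYY L=GYOY
After move 3 (F): F=GGRR U=WWYY R=OBGR D=WWYY L=GROB
After move 4 (F): F=RGRG U=WWBR R=YBYR D=GOYY L=GWOW
After move 5 (R): R=YYRB U=WGBG F=RORY D=GBYO B=ROWB
Query 1: F[0] = R
Query 2: U[3] = G
Query 3: D[0] = G
Query 4: B[1] = O

Answer: R G G O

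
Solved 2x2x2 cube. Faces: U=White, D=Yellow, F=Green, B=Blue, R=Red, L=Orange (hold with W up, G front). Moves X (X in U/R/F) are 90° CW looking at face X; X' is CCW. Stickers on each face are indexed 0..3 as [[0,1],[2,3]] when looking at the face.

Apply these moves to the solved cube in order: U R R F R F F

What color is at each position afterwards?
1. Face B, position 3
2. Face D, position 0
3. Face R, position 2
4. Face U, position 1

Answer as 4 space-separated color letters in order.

After move 1 (U): U=WWWW F=RRGG R=BBRR B=OOBB L=GGOO
After move 2 (R): R=RBRB U=WRWG F=RYGY D=YBYO B=WOWB
After move 3 (R): R=RRBB U=WYWY F=RBGO D=YWYW B=GORB
After move 4 (F): F=GROB U=WYOG R=WRYB D=BRYW L=GYOW
After move 5 (R): R=YWBR U=WROB F=GROW D=BRYG B=GOYB
After move 6 (F): F=OGWR U=WRWY R=OWBR D=BYYG L=GBOR
After move 7 (F): F=WORG U=WRRB R=WWYR D=BOYG L=GBOY
Query 1: B[3] = B
Query 2: D[0] = B
Query 3: R[2] = Y
Query 4: U[1] = R

Answer: B B Y R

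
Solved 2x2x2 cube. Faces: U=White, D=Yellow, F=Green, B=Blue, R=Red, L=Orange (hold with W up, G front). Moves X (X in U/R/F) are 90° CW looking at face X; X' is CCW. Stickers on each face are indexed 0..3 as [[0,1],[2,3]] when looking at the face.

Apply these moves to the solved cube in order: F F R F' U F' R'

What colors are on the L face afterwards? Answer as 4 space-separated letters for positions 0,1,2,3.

Answer: W G O R

Derivation:
After move 1 (F): F=GGGG U=WWOO R=WRWR D=RRYY L=OYOY
After move 2 (F): F=GGGG U=WWYY R=OROR D=WWYY L=OROR
After move 3 (R): R=OORR U=WGYG F=GWGY D=WBYB B=YBWB
After move 4 (F'): F=WYGG U=WGOR R=BOWR D=RRYB L=OGOY
After move 5 (U): U=OWRG F=BOGG R=YBWR B=OGWB L=WYOY
After move 6 (F'): F=OGBG U=OWYW R=RBRR D=YYYB L=WGOR
After move 7 (R'): R=BRRR U=OWYO F=OWBW D=YGYG B=BGYB
Query: L face = WGOR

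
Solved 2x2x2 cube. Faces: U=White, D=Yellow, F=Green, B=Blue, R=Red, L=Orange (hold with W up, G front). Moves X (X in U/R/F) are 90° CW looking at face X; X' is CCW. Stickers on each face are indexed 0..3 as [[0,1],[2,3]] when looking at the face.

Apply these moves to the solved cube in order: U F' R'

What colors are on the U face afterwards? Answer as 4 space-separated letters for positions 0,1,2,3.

Answer: W B B O

Derivation:
After move 1 (U): U=WWWW F=RRGG R=BBRR B=OOBB L=GGOO
After move 2 (F'): F=RGRG U=WWBR R=YBYR D=GOYY L=GWOW
After move 3 (R'): R=BRYY U=WBBO F=RWRR D=GGYG B=YOOB
Query: U face = WBBO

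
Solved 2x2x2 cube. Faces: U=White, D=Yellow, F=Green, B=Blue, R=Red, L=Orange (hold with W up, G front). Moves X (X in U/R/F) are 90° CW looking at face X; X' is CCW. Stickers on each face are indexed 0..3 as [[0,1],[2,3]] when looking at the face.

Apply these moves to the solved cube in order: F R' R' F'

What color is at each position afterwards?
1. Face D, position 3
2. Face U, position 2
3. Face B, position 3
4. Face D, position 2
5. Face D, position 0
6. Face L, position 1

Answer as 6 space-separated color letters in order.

After move 1 (F): F=GGGG U=WWOO R=WRWR D=RRYY L=OYOY
After move 2 (R'): R=RRWW U=WBOB F=GWGO D=RGYG B=YBRB
After move 3 (R'): R=RWRW U=WROY F=GBGB D=RWYO B=GBGB
After move 4 (F'): F=BBGG U=WRRR R=WWRW D=YYYO L=OYOO
Query 1: D[3] = O
Query 2: U[2] = R
Query 3: B[3] = B
Query 4: D[2] = Y
Query 5: D[0] = Y
Query 6: L[1] = Y

Answer: O R B Y Y Y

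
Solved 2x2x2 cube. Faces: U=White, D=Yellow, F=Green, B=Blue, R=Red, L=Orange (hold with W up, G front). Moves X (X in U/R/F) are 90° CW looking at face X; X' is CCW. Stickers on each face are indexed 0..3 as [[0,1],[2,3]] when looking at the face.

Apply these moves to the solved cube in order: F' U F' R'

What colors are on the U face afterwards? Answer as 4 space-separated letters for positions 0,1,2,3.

After move 1 (F'): F=GGGG U=WWRR R=YRYR D=OOYY L=OWOW
After move 2 (U): U=RWRW F=YRGG R=BBYR B=OWBB L=GGOW
After move 3 (F'): F=RGYG U=RWBY R=OBOR D=GWYY L=GWOR
After move 4 (R'): R=BROO U=RBBO F=RWYY D=GGYG B=YWWB
Query: U face = RBBO

Answer: R B B O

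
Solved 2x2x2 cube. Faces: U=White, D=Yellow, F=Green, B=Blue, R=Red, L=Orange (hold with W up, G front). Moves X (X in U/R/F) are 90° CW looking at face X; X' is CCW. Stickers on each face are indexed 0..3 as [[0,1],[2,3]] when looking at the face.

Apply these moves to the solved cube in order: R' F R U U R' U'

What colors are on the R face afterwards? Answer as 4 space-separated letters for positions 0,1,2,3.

After move 1 (R'): R=RRRR U=WBWB F=GWGW D=YGYG B=YBYB
After move 2 (F): F=GGWW U=WBOO R=WRBR D=RRYG L=OYOG
After move 3 (R): R=BWRR U=WGOW F=GRWG D=RYYY B=OBBB
After move 4 (U): U=OWWG F=BWWG R=OBRR B=OYBB L=GROG
After move 5 (U): U=WOGW F=OBWG R=OYRR B=GRBB L=BWOG
After move 6 (R'): R=YROR U=WBGG F=OOWW D=RBYG B=YRYB
After move 7 (U'): U=BGWG F=BWWW R=OOOR B=YRYB L=YROG
Query: R face = OOOR

Answer: O O O R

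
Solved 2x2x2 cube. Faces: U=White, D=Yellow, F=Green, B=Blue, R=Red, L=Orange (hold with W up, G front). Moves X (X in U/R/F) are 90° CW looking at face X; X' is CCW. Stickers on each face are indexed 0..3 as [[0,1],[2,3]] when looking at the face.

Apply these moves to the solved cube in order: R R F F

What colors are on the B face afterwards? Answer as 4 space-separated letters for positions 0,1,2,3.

Answer: G B G B

Derivation:
After move 1 (R): R=RRRR U=WGWG F=GYGY D=YBYB B=WBWB
After move 2 (R): R=RRRR U=WYWY F=GBGB D=YWYW B=GBGB
After move 3 (F): F=GGBB U=WYOO R=WRYR D=RRYW L=OYOW
After move 4 (F): F=BGBG U=WYWY R=OROR D=YWYW L=OROR
Query: B face = GBGB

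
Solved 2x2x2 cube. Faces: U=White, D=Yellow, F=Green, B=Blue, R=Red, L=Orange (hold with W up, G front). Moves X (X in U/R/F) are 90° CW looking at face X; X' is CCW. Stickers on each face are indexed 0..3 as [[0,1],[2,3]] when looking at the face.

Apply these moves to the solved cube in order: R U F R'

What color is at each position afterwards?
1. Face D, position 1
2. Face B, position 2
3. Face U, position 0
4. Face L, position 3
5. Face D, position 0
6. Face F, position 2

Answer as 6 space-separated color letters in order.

After move 1 (R): R=RRRR U=WGWG F=GYGY D=YBYB B=WBWB
After move 2 (U): U=WWGG F=RRGY R=WBRR B=OOWB L=GYOO
After move 3 (F): F=GRYR U=WWOY R=GBGR D=RWYB L=GYOB
After move 4 (R'): R=BRGG U=WWOO F=GWYY D=RRYR B=BOWB
Query 1: D[1] = R
Query 2: B[2] = W
Query 3: U[0] = W
Query 4: L[3] = B
Query 5: D[0] = R
Query 6: F[2] = Y

Answer: R W W B R Y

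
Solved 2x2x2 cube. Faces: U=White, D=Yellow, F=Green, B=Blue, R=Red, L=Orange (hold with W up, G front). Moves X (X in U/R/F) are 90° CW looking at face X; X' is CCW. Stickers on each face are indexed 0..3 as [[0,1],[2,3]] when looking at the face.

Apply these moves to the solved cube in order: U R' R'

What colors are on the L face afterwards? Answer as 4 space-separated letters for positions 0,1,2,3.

Answer: G G O O

Derivation:
After move 1 (U): U=WWWW F=RRGG R=BBRR B=OOBB L=GGOO
After move 2 (R'): R=BRBR U=WBWO F=RWGW D=YRYG B=YOYB
After move 3 (R'): R=RRBB U=WYWY F=RBGO D=YWYW B=GORB
Query: L face = GGOO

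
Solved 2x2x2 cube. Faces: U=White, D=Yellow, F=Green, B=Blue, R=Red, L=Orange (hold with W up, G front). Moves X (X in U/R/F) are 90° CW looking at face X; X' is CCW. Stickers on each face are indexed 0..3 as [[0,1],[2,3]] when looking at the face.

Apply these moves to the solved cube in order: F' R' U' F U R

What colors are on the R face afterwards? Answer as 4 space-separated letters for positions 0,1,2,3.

Answer: R R Y R

Derivation:
After move 1 (F'): F=GGGG U=WWRR R=YRYR D=OOYY L=OWOW
After move 2 (R'): R=RRYY U=WBRB F=GWGR D=OGYG B=YBOB
After move 3 (U'): U=BBWR F=OWGR R=GWYY B=RROB L=YBOW
After move 4 (F): F=GORW U=BBWB R=WWRY D=YGYG L=YOOG
After move 5 (U): U=WBBB F=WWRW R=RRRY B=YOOB L=GOOG
After move 6 (R): R=RRYR U=WWBW F=WGRG D=YOYY B=BOBB
Query: R face = RRYR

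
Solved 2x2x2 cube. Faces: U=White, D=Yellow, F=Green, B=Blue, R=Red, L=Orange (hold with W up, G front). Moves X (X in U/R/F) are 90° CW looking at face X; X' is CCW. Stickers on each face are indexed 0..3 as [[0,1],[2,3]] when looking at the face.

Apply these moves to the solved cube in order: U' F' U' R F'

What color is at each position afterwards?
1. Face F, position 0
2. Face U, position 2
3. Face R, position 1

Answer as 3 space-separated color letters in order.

After move 1 (U'): U=WWWW F=OOGG R=GGRR B=RRBB L=BBOO
After move 2 (F'): F=OGOG U=WWGR R=YGYR D=BOYY L=BWOW
After move 3 (U'): U=WRWG F=BWOG R=OGYR B=YGBB L=RROW
After move 4 (R): R=YORG U=WWWG F=BOOY D=BBYY B=GGRB
After move 5 (F'): F=OYBO U=WWYR R=BOBG D=RWYY L=RGOW
Query 1: F[0] = O
Query 2: U[2] = Y
Query 3: R[1] = O

Answer: O Y O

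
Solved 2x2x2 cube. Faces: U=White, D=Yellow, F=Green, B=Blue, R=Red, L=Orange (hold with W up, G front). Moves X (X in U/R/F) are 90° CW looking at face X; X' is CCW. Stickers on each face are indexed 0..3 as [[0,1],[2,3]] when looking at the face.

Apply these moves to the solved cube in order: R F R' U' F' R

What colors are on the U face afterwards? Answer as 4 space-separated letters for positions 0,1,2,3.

Answer: W O G Y

Derivation:
After move 1 (R): R=RRRR U=WGWG F=GYGY D=YBYB B=WBWB
After move 2 (F): F=GGYY U=WGOO R=WRGR D=RRYB L=OYOB
After move 3 (R'): R=RRWG U=WWOW F=GGYO D=RGYY B=BBRB
After move 4 (U'): U=WWWO F=OYYO R=GGWG B=RRRB L=BBOB
After move 5 (F'): F=YOOY U=WWGW R=GGRG D=BBYY L=BOOW
After move 6 (R): R=RGGG U=WOGY F=YBOY D=BRYR B=WRWB
Query: U face = WOGY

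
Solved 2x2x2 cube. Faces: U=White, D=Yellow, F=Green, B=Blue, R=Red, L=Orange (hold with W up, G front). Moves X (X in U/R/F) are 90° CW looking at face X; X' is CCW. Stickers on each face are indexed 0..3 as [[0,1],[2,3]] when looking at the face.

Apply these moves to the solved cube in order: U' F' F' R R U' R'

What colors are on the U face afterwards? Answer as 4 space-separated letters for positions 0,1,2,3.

Answer: W G W R

Derivation:
After move 1 (U'): U=WWWW F=OOGG R=GGRR B=RRBB L=BBOO
After move 2 (F'): F=OGOG U=WWGR R=YGYR D=BOYY L=BWOW
After move 3 (F'): F=GGOO U=WWYY R=OGBR D=WWYY L=BROG
After move 4 (R): R=BORG U=WGYO F=GWOY D=WBYR B=YRWB
After move 5 (R): R=RBGO U=WWYY F=GBOR D=WWYY B=ORGB
After move 6 (U'): U=WYWY F=BROR R=GBGO B=RBGB L=OROG
After move 7 (R'): R=BOGG U=WGWR F=BYOY D=WRYR B=YBWB
Query: U face = WGWR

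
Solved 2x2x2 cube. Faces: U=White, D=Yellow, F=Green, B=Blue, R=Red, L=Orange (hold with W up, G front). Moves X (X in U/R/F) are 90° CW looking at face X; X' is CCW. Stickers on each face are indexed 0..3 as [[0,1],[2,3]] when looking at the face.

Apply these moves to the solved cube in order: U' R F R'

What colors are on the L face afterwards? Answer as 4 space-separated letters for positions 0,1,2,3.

Answer: B Y O B

Derivation:
After move 1 (U'): U=WWWW F=OOGG R=GGRR B=RRBB L=BBOO
After move 2 (R): R=RGRG U=WOWG F=OYGY D=YBYR B=WRWB
After move 3 (F): F=GOYY U=WOOB R=WGGG D=RRYR L=BYOB
After move 4 (R'): R=GGWG U=WWOW F=GOYB D=ROYY B=RRRB
Query: L face = BYOB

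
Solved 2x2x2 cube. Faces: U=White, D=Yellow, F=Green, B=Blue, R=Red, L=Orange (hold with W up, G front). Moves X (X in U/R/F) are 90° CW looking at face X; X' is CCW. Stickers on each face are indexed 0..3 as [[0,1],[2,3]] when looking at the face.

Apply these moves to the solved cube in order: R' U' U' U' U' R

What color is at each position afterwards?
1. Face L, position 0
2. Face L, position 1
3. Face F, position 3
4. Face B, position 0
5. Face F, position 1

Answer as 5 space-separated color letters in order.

Answer: O O G B G

Derivation:
After move 1 (R'): R=RRRR U=WBWB F=GWGW D=YGYG B=YBYB
After move 2 (U'): U=BBWW F=OOGW R=GWRR B=RRYB L=YBOO
After move 3 (U'): U=BWBW F=YBGW R=OORR B=GWYB L=RROO
After move 4 (U'): U=WWBB F=RRGW R=YBRR B=OOYB L=GWOO
After move 5 (U'): U=WBWB F=GWGW R=RRRR B=YBYB L=OOOO
After move 6 (R): R=RRRR U=WWWW F=GGGG D=YYYY B=BBBB
Query 1: L[0] = O
Query 2: L[1] = O
Query 3: F[3] = G
Query 4: B[0] = B
Query 5: F[1] = G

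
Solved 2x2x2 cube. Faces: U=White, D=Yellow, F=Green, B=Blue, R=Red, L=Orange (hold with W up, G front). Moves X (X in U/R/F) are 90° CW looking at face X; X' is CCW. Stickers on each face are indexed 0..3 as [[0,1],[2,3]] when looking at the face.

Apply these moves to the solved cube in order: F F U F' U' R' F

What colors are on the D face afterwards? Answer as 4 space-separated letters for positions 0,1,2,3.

Answer: R G Y G

Derivation:
After move 1 (F): F=GGGG U=WWOO R=WRWR D=RRYY L=OYOY
After move 2 (F): F=GGGG U=WWYY R=OROR D=WWYY L=OROR
After move 3 (U): U=YWYW F=ORGG R=BBOR B=ORBB L=GGOR
After move 4 (F'): F=RGOG U=YWBO R=WBWR D=GRYY L=GWOY
After move 5 (U'): U=WOYB F=GWOG R=RGWR B=WBBB L=OROY
After move 6 (R'): R=GRRW U=WBYW F=GOOB D=GWYG B=YBRB
After move 7 (F): F=OGBO U=WBYR R=YRWW D=RGYG L=OGOW
Query: D face = RGYG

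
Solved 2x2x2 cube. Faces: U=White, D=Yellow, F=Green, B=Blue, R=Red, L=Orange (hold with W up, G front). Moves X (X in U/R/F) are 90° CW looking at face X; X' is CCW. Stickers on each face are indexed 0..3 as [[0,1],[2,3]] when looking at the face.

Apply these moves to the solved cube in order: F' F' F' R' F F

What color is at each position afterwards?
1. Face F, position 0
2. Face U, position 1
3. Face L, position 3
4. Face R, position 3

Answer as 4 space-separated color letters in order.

Answer: O B R W

Derivation:
After move 1 (F'): F=GGGG U=WWRR R=YRYR D=OOYY L=OWOW
After move 2 (F'): F=GGGG U=WWYY R=OROR D=WWYY L=OROR
After move 3 (F'): F=GGGG U=WWOO R=WRWR D=RRYY L=OYOY
After move 4 (R'): R=RRWW U=WBOB F=GWGO D=RGYG B=YBRB
After move 5 (F): F=GGOW U=WBYY R=ORBW D=WRYG L=OROG
After move 6 (F): F=OGWG U=WBGR R=YRYW D=BOYG L=OWOR
Query 1: F[0] = O
Query 2: U[1] = B
Query 3: L[3] = R
Query 4: R[3] = W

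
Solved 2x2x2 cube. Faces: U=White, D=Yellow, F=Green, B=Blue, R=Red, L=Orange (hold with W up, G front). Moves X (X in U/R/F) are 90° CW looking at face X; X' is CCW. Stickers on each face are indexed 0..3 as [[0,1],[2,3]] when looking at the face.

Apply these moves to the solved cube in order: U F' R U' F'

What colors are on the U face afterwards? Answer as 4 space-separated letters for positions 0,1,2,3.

After move 1 (U): U=WWWW F=RRGG R=BBRR B=OOBB L=GGOO
After move 2 (F'): F=RGRG U=WWBR R=YBYR D=GOYY L=GWOW
After move 3 (R): R=YYRB U=WGBG F=RORY D=GBYO B=ROWB
After move 4 (U'): U=GGWB F=GWRY R=RORB B=YYWB L=ROOW
After move 5 (F'): F=WYGR U=GGRR R=BOGB D=OWYO L=RBOW
Query: U face = GGRR

Answer: G G R R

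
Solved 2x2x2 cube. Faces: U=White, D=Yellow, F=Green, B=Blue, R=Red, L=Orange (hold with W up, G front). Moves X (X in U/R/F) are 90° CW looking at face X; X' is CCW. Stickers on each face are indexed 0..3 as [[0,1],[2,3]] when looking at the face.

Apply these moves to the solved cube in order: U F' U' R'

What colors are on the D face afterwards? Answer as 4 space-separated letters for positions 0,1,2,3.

After move 1 (U): U=WWWW F=RRGG R=BBRR B=OOBB L=GGOO
After move 2 (F'): F=RGRG U=WWBR R=YBYR D=GOYY L=GWOW
After move 3 (U'): U=WRWB F=GWRG R=RGYR B=YBBB L=OOOW
After move 4 (R'): R=GRRY U=WBWY F=GRRB D=GWYG B=YBOB
Query: D face = GWYG

Answer: G W Y G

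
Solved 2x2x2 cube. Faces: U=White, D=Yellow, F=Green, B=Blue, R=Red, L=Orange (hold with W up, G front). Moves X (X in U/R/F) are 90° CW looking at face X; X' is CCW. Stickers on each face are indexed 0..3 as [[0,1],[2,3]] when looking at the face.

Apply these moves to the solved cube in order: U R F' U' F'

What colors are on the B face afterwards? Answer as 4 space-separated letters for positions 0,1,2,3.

Answer: B B W B

Derivation:
After move 1 (U): U=WWWW F=RRGG R=BBRR B=OOBB L=GGOO
After move 2 (R): R=RBRB U=WRWG F=RYGY D=YBYO B=WOWB
After move 3 (F'): F=YYRG U=WRRR R=BBYB D=GOYO L=GGOW
After move 4 (U'): U=RRWR F=GGRG R=YYYB B=BBWB L=WOOW
After move 5 (F'): F=GGGR U=RRYY R=OYGB D=OWYO L=WROW
Query: B face = BBWB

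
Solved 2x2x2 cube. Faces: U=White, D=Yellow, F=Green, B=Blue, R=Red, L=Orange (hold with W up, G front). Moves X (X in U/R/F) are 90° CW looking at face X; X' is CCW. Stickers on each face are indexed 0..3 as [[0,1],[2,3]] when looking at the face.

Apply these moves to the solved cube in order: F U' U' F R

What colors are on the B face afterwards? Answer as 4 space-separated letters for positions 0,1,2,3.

Answer: R G O B

Derivation:
After move 1 (F): F=GGGG U=WWOO R=WRWR D=RRYY L=OYOY
After move 2 (U'): U=WOWO F=OYGG R=GGWR B=WRBB L=BBOY
After move 3 (U'): U=OOWW F=BBGG R=OYWR B=GGBB L=WROY
After move 4 (F): F=GBGB U=OOYR R=WYWR D=WOYY L=WROR
After move 5 (R): R=WWRY U=OBYB F=GOGY D=WBYG B=RGOB
Query: B face = RGOB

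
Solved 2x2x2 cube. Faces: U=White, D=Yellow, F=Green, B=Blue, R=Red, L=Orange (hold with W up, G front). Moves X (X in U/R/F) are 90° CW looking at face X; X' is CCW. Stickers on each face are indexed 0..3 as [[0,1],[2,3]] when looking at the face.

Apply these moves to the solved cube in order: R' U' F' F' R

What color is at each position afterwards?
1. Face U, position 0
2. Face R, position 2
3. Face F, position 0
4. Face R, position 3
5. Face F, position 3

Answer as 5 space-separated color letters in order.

After move 1 (R'): R=RRRR U=WBWB F=GWGW D=YGYG B=YBYB
After move 2 (U'): U=BBWW F=OOGW R=GWRR B=RRYB L=YBOO
After move 3 (F'): F=OWOG U=BBGR R=GWYR D=BOYG L=YWOW
After move 4 (F'): F=WGOO U=BBGY R=OWBR D=WWYG L=YROG
After move 5 (R): R=BORW U=BGGO F=WWOG D=WYYR B=YRBB
Query 1: U[0] = B
Query 2: R[2] = R
Query 3: F[0] = W
Query 4: R[3] = W
Query 5: F[3] = G

Answer: B R W W G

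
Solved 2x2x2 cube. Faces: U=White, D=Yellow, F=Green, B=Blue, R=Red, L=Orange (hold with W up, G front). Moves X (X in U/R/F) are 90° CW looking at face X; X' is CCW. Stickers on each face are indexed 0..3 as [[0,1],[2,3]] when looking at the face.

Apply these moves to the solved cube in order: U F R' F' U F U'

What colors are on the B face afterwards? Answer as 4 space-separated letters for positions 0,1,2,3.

Answer: W O B B

Derivation:
After move 1 (U): U=WWWW F=RRGG R=BBRR B=OOBB L=GGOO
After move 2 (F): F=GRGR U=WWOG R=WBWR D=RBYY L=GYOY
After move 3 (R'): R=BRWW U=WBOO F=GWGG D=RRYR B=YOBB
After move 4 (F'): F=WGGG U=WBBW R=RRRW D=YYYR L=GOOO
After move 5 (U): U=BWWB F=RRGG R=YORW B=GOBB L=WGOO
After move 6 (F): F=GRGR U=BWOG R=WOBW D=RYYR L=WYOY
After move 7 (U'): U=WGBO F=WYGR R=GRBW B=WOBB L=GOOY
Query: B face = WOBB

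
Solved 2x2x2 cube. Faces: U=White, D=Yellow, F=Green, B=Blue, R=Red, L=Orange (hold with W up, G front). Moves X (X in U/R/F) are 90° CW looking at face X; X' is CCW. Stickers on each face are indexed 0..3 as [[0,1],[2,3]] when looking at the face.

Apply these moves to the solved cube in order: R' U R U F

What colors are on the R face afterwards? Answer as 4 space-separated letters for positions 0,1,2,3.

After move 1 (R'): R=RRRR U=WBWB F=GWGW D=YGYG B=YBYB
After move 2 (U): U=WWBB F=RRGW R=YBRR B=OOYB L=GWOO
After move 3 (R): R=RYRB U=WRBW F=RGGG D=YYYO B=BOWB
After move 4 (U): U=BWWR F=RYGG R=BORB B=GWWB L=RGOO
After move 5 (F): F=GRGY U=BWOG R=WORB D=RBYO L=RYOY
Query: R face = WORB

Answer: W O R B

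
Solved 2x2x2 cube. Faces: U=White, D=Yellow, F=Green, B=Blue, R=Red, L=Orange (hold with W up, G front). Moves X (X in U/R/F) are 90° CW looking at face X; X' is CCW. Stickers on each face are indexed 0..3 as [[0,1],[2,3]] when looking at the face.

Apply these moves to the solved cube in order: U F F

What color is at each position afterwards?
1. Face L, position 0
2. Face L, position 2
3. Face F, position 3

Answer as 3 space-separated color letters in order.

After move 1 (U): U=WWWW F=RRGG R=BBRR B=OOBB L=GGOO
After move 2 (F): F=GRGR U=WWOG R=WBWR D=RBYY L=GYOY
After move 3 (F): F=GGRR U=WWYY R=OBGR D=WWYY L=GROB
Query 1: L[0] = G
Query 2: L[2] = O
Query 3: F[3] = R

Answer: G O R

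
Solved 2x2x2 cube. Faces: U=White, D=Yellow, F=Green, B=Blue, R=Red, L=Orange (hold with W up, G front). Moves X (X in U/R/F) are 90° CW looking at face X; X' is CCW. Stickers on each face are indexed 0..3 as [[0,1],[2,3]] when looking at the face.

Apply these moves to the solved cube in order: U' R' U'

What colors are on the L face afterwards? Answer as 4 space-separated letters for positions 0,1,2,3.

Answer: Y R O O

Derivation:
After move 1 (U'): U=WWWW F=OOGG R=GGRR B=RRBB L=BBOO
After move 2 (R'): R=GRGR U=WBWR F=OWGW D=YOYG B=YRYB
After move 3 (U'): U=BRWW F=BBGW R=OWGR B=GRYB L=YROO
Query: L face = YROO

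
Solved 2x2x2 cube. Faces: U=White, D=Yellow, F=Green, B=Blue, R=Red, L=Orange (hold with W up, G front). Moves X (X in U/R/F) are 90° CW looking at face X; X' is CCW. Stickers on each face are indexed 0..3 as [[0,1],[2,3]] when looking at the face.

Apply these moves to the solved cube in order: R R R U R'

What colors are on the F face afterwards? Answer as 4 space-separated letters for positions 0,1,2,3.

Answer: R W G B

Derivation:
After move 1 (R): R=RRRR U=WGWG F=GYGY D=YBYB B=WBWB
After move 2 (R): R=RRRR U=WYWY F=GBGB D=YWYW B=GBGB
After move 3 (R): R=RRRR U=WBWB F=GWGW D=YGYG B=YBYB
After move 4 (U): U=WWBB F=RRGW R=YBRR B=OOYB L=GWOO
After move 5 (R'): R=BRYR U=WYBO F=RWGB D=YRYW B=GOGB
Query: F face = RWGB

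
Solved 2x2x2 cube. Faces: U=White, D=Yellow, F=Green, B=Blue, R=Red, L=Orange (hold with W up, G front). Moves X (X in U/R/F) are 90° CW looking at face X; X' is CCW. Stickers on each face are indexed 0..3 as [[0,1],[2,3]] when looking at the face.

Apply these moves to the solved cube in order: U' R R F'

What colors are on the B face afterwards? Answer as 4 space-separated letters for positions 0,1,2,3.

After move 1 (U'): U=WWWW F=OOGG R=GGRR B=RRBB L=BBOO
After move 2 (R): R=RGRG U=WOWG F=OYGY D=YBYR B=WRWB
After move 3 (R): R=RRGG U=WYWY F=OBGR D=YWYW B=GROB
After move 4 (F'): F=BROG U=WYRG R=WRYG D=BOYW L=BYOW
Query: B face = GROB

Answer: G R O B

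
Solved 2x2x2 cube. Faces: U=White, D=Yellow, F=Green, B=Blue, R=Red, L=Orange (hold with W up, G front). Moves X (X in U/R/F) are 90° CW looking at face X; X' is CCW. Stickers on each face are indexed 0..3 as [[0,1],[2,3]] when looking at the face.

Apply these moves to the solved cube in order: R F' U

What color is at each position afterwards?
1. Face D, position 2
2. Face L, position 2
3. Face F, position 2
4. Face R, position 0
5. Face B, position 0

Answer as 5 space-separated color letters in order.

After move 1 (R): R=RRRR U=WGWG F=GYGY D=YBYB B=WBWB
After move 2 (F'): F=YYGG U=WGRR R=BRYR D=OOYB L=OGOW
After move 3 (U): U=RWRG F=BRGG R=WBYR B=OGWB L=YYOW
Query 1: D[2] = Y
Query 2: L[2] = O
Query 3: F[2] = G
Query 4: R[0] = W
Query 5: B[0] = O

Answer: Y O G W O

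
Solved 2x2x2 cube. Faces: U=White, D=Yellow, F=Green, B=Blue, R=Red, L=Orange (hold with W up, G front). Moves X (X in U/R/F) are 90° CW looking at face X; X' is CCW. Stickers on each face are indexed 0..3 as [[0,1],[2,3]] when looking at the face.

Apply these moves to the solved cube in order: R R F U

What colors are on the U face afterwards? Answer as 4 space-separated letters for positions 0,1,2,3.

After move 1 (R): R=RRRR U=WGWG F=GYGY D=YBYB B=WBWB
After move 2 (R): R=RRRR U=WYWY F=GBGB D=YWYW B=GBGB
After move 3 (F): F=GGBB U=WYOO R=WRYR D=RRYW L=OYOW
After move 4 (U): U=OWOY F=WRBB R=GBYR B=OYGB L=GGOW
Query: U face = OWOY

Answer: O W O Y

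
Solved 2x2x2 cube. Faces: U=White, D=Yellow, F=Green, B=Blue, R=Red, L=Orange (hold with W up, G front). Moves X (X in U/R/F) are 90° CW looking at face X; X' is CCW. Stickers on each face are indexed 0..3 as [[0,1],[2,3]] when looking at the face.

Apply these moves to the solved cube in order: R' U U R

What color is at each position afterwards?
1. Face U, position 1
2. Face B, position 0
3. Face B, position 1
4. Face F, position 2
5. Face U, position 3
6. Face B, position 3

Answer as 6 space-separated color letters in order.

After move 1 (R'): R=RRRR U=WBWB F=GWGW D=YGYG B=YBYB
After move 2 (U): U=WWBB F=RRGW R=YBRR B=OOYB L=GWOO
After move 3 (U): U=BWBW F=YBGW R=OORR B=GWYB L=RROO
After move 4 (R): R=RORO U=BBBW F=YGGG D=YYYG B=WWWB
Query 1: U[1] = B
Query 2: B[0] = W
Query 3: B[1] = W
Query 4: F[2] = G
Query 5: U[3] = W
Query 6: B[3] = B

Answer: B W W G W B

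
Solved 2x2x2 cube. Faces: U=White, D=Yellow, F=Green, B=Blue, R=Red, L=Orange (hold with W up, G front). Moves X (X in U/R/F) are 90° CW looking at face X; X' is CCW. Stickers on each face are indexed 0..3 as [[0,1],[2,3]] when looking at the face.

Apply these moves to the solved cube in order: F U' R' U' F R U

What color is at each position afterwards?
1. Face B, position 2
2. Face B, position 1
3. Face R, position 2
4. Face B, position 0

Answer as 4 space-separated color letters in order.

Answer: W R W Y

Derivation:
After move 1 (F): F=GGGG U=WWOO R=WRWR D=RRYY L=OYOY
After move 2 (U'): U=WOWO F=OYGG R=GGWR B=WRBB L=BBOY
After move 3 (R'): R=GRGW U=WBWW F=OOGO D=RYYG B=YRRB
After move 4 (U'): U=BWWW F=BBGO R=OOGW B=GRRB L=YROY
After move 5 (F): F=GBOB U=BWYR R=WOWW D=GOYG L=YROY
After move 6 (R): R=WWWO U=BBYB F=GOOG D=GRYG B=RRWB
After move 7 (U): U=YBBB F=WWOG R=RRWO B=YRWB L=GOOY
Query 1: B[2] = W
Query 2: B[1] = R
Query 3: R[2] = W
Query 4: B[0] = Y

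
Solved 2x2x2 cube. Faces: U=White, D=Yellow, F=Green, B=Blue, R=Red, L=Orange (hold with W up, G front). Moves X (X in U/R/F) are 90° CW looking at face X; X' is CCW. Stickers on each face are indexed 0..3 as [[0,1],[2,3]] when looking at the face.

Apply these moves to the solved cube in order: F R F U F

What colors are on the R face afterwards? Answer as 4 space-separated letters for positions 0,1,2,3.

Answer: Y B G R

Derivation:
After move 1 (F): F=GGGG U=WWOO R=WRWR D=RRYY L=OYOY
After move 2 (R): R=WWRR U=WGOG F=GRGY D=RBYB B=OBWB
After move 3 (F): F=GGYR U=WGYY R=OWGR D=RWYB L=OROB
After move 4 (U): U=YWYG F=OWYR R=OBGR B=ORWB L=GGOB
After move 5 (F): F=YORW U=YWBG R=YBGR D=GOYB L=GROW
Query: R face = YBGR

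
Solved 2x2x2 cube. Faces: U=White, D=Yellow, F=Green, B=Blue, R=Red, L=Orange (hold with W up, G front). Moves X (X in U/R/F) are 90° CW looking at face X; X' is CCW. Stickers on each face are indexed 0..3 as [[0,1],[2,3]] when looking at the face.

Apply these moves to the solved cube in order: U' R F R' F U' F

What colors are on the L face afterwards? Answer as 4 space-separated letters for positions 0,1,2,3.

Answer: R W O G

Derivation:
After move 1 (U'): U=WWWW F=OOGG R=GGRR B=RRBB L=BBOO
After move 2 (R): R=RGRG U=WOWG F=OYGY D=YBYR B=WRWB
After move 3 (F): F=GOYY U=WOOB R=WGGG D=RRYR L=BYOB
After move 4 (R'): R=GGWG U=WWOW F=GOYB D=ROYY B=RRRB
After move 5 (F): F=YGBO U=WWBY R=OGWG D=WGYY L=BROO
After move 6 (U'): U=WYWB F=BRBO R=YGWG B=OGRB L=RROO
After move 7 (F): F=BBOR U=WYOR R=WGBG D=WYYY L=RWOG
Query: L face = RWOG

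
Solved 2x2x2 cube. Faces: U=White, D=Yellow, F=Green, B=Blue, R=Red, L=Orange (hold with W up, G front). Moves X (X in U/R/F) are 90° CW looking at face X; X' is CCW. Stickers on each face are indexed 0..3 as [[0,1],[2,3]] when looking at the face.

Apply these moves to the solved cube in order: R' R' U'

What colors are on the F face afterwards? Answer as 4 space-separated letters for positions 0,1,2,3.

After move 1 (R'): R=RRRR U=WBWB F=GWGW D=YGYG B=YBYB
After move 2 (R'): R=RRRR U=WYWY F=GBGB D=YWYW B=GBGB
After move 3 (U'): U=YYWW F=OOGB R=GBRR B=RRGB L=GBOO
Query: F face = OOGB

Answer: O O G B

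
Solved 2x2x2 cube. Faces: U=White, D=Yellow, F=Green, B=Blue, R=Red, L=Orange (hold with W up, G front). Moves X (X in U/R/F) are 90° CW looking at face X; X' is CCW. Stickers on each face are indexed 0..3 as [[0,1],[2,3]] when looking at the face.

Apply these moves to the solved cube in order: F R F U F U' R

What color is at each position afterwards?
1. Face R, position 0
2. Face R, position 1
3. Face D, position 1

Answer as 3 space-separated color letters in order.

After move 1 (F): F=GGGG U=WWOO R=WRWR D=RRYY L=OYOY
After move 2 (R): R=WWRR U=WGOG F=GRGY D=RBYB B=OBWB
After move 3 (F): F=GGYR U=WGYY R=OWGR D=RWYB L=OROB
After move 4 (U): U=YWYG F=OWYR R=OBGR B=ORWB L=GGOB
After move 5 (F): F=YORW U=YWBG R=YBGR D=GOYB L=GROW
After move 6 (U'): U=WGYB F=GRRW R=YOGR B=YBWB L=OROW
After move 7 (R): R=GYRO U=WRYW F=GORB D=GWYY B=BBGB
Query 1: R[0] = G
Query 2: R[1] = Y
Query 3: D[1] = W

Answer: G Y W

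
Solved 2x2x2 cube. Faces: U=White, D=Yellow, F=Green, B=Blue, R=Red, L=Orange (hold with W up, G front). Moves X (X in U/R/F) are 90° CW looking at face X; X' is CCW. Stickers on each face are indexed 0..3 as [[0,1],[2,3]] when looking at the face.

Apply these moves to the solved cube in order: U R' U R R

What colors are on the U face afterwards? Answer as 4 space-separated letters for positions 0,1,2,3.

After move 1 (U): U=WWWW F=RRGG R=BBRR B=OOBB L=GGOO
After move 2 (R'): R=BRBR U=WBWO F=RWGW D=YRYG B=YOYB
After move 3 (U): U=WWOB F=BRGW R=YOBR B=GGYB L=RWOO
After move 4 (R): R=BYRO U=WROW F=BRGG D=YYYG B=BGWB
After move 5 (R): R=RBOY U=WROG F=BYGG D=YWYB B=WGRB
Query: U face = WROG

Answer: W R O G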